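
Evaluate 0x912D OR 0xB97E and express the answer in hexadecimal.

0xB97F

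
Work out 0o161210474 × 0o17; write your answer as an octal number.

0o3243001204

Multiply each base-8 digit by 15, carrying:
  4×15 = 60 → write 4 carry 7
  7×15+7 = 112 → write 0 carry 14
  4×15+14 = 74 → write 2 carry 9
  0×15+9 = 9 → write 1 carry 1
  1×15+1 = 16 → write 0 carry 2
  2×15+2 = 32 → write 0 carry 4
  1×15+4 = 19 → write 3 carry 2
  6×15+2 = 92 → write 4 carry 11
  1×15+11 = 26 → write 2 carry 3
  remaining carry: 3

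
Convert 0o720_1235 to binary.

0b111010000001010011101

Each octal digit is 3 bits: 7=111 2=010 0=000 1=001 2=010 3=011 5=101.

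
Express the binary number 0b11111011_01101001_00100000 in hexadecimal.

Group the bits into nibbles: 1111 1011 0110 1001 0010 0000 → FB6920.

0xFB6920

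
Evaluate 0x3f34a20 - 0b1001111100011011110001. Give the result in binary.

0b11110010111000001100101111

0x3f34a20 = 0b11111100110100101000100000 in binary.
Subtract column by column in base 2:
  0-1 → 1 (borrow)
  0-0-1 → 1 (borrow)
  0-0-1 → 1 (borrow)
  0-0-1 → 1 (borrow)
  0-1-1 → 0 (borrow)
  1-1-1 → 1 (borrow)
  0-1-1 → 0 (borrow)
  0-1-1 → 0 (borrow)
  0-0-1 → 1 (borrow)
  1-1-1 → 1 (borrow)
  0-1-1 → 0 (borrow)
  1-0-1 → 0
  0-0 → 0
  0-0 → 0
  1-1 → 0
  0-1 → 1 (borrow)
  1-1-1 → 1 (borrow)
  1-1-1 → 1 (borrow)
  0-1-1 → 0 (borrow)
  0-0-1 → 1 (borrow)
  1-0-1 → 0
  1-1 → 0
  1-0 → 1
  1-0 → 1
  1-0 → 1
  1-0 → 1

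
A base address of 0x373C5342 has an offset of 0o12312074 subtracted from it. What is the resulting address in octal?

0x373C5342 = 0o6717051502 in octal.
Subtract column by column in base 8:
  2-4 → 6 (borrow)
  0-7-1 → 0 (borrow)
  5-0-1 → 4
  1-2 → 7 (borrow)
  5-1-1 → 3
  0-3 → 5 (borrow)
  7-2-1 → 4
  1-1 → 0
  7-0 → 7
  6-0 → 6

0o6704537406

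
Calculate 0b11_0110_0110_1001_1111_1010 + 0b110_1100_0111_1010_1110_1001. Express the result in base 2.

0b101000101110010011100011

Add column by column in base 2, right to left:
  0+1 = 1
  1+0 = 1
  0+0 = 0
  1+1 = 0 carry 1
  1+0+1 = 0 carry 1
  1+1+1 = 1 carry 1
  1+1+1 = 1 carry 1
  1+1+1 = 1 carry 1
  1+0+1 = 0 carry 1
  0+1+1 = 0 carry 1
  0+0+1 = 1
  1+1 = 0 carry 1
  0+1+1 = 0 carry 1
  1+1+1 = 1 carry 1
  1+1+1 = 1 carry 1
  0+0+1 = 1
  0+0 = 0
  1+0 = 1
  1+1 = 0 carry 1
  0+1+1 = 0 carry 1
  1+0+1 = 0 carry 1
  1+1+1 = 1 carry 1
  0+1+1 = 0 carry 1
  final carry 1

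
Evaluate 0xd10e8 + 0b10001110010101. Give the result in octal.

0o3232175

0xd10e8 = 0o3210350 in octal.
0b10001110010101 = 0o21625 in octal.
Add column by column in base 8, right to left:
  0+5 = 5
  5+2 = 7
  3+6 = 1 carry 1
  0+1+1 = 2
  1+2 = 3
  2+0 = 2
  3+0 = 3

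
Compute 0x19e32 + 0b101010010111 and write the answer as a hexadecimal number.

0b101010010111 = 0xa97 in hexadecimal.
Add column by column in base 16, right to left:
  2+7 = 9
  3+9 = c
  e+a = 8 carry 1
  9+0+1 = a
  1+0 = 1

0x1a8c9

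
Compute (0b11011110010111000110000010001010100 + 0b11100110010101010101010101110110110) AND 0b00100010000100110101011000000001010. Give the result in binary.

0b100010001011000000001010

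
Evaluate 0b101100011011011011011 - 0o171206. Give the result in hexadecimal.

0b101100011011011011011 = 0x1636DB in hexadecimal.
0o171206 = 0xF286 in hexadecimal.
Subtract column by column in base 16:
  B-6 → 5
  D-8 → 5
  6-2 → 4
  3-F → 4 (borrow)
  6-0-1 → 5
  1-0 → 1

0x154455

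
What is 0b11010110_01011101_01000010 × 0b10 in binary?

0b1101011001011101010000100

Multiply each base-2 digit by 2, carrying:
  0×2 = 0 → write 0
  1×2 = 2 → write 0 carry 1
  0×2+1 = 1 → write 1
  0×2 = 0 → write 0
  0×2 = 0 → write 0
  0×2 = 0 → write 0
  1×2 = 2 → write 0 carry 1
  0×2+1 = 1 → write 1
  1×2 = 2 → write 0 carry 1
  0×2+1 = 1 → write 1
  1×2 = 2 → write 0 carry 1
  1×2+1 = 3 → write 1 carry 1
  1×2+1 = 3 → write 1 carry 1
  0×2+1 = 1 → write 1
  1×2 = 2 → write 0 carry 1
  0×2+1 = 1 → write 1
  0×2 = 0 → write 0
  1×2 = 2 → write 0 carry 1
  1×2+1 = 3 → write 1 carry 1
  0×2+1 = 1 → write 1
  1×2 = 2 → write 0 carry 1
  0×2+1 = 1 → write 1
  1×2 = 2 → write 0 carry 1
  1×2+1 = 3 → write 1 carry 1
  remaining carry: 1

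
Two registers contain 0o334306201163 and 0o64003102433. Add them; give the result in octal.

0o420311303616

Add column by column in base 8, right to left:
  3+3 = 6
  6+3 = 1 carry 1
  1+4+1 = 6
  1+2 = 3
  0+0 = 0
  2+1 = 3
  6+3 = 1 carry 1
  0+0+1 = 1
  3+0 = 3
  4+4 = 0 carry 1
  3+6+1 = 2 carry 1
  3+0+1 = 4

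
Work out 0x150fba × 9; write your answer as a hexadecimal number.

0xbd8d8a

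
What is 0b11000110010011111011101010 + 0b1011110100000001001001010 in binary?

Add column by column in base 2, right to left:
  0+0 = 0
  1+1 = 0 carry 1
  0+0+1 = 1
  1+1 = 0 carry 1
  0+0+1 = 1
  1+0 = 1
  1+1 = 0 carry 1
  1+0+1 = 0 carry 1
  0+0+1 = 1
  1+1 = 0 carry 1
  1+0+1 = 0 carry 1
  1+0+1 = 0 carry 1
  1+0+1 = 0 carry 1
  1+0+1 = 0 carry 1
  0+0+1 = 1
  0+0 = 0
  1+0 = 1
  0+1 = 1
  0+0 = 0
  1+1 = 0 carry 1
  1+1+1 = 1 carry 1
  0+1+1 = 0 carry 1
  0+1+1 = 0 carry 1
  0+0+1 = 1
  1+1 = 0 carry 1
  1+0+1 = 0 carry 1
  final carry 1

0b100100100110100000100110100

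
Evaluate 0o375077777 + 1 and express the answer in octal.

The trailing 5 digits are 7 (max in base 8), so adding 1 cascades: they roll to 0 and the next digit up increments.

0o375100000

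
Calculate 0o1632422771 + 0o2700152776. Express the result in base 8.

0o4532575767

Add column by column in base 8, right to left:
  1+6 = 7
  7+7 = 6 carry 1
  7+7+1 = 7 carry 1
  2+2+1 = 5
  2+5 = 7
  4+1 = 5
  2+0 = 2
  3+0 = 3
  6+7 = 5 carry 1
  1+2+1 = 4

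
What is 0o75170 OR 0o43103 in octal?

0o77173

OR each oct digit independently (no carries):
  7|4=7, 5|3=7, 1|1=1, 7|0=7, 0|3=3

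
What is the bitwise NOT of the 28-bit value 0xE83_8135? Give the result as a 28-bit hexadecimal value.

Each hex digit d becomes F−d:
  E→1, 8→7, 3→C, 8→7, 1→E, 3→C, 5→A

0x17C7ECA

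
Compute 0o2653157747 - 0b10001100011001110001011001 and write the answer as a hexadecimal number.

0o2653157747 = 0x16ACDFE7 in hexadecimal.
0b10001100011001110001011001 = 0x2319C59 in hexadecimal.
Subtract column by column in base 16:
  7-9 → E (borrow)
  E-5-1 → 8
  F-C → 3
  D-9 → 4
  C-1 → B
  A-3 → 7
  6-2 → 4
  1-0 → 1

0x147B438E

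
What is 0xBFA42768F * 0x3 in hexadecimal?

Multiply each base-16 digit by 3, carrying:
  F×3 = 45 → write D carry 2
  8×3+2 = 26 → write A carry 1
  6×3+1 = 19 → write 3 carry 1
  7×3+1 = 22 → write 6 carry 1
  2×3+1 = 7 → write 7
  4×3 = 12 → write C
  A×3 = 30 → write E carry 1
  F×3+1 = 46 → write E carry 2
  B×3+2 = 35 → write 3 carry 2
  remaining carry: 2

0x23EEC763AD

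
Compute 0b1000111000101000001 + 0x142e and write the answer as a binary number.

0b1001000010101101111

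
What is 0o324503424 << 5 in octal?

0o15224161200

5 bits is not a whole number of base-8 digits; in binary: 11010100101000011100010100 << 5 = 1101010010100001110001010000000.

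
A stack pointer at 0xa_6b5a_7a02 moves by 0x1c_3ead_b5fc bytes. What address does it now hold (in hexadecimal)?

0x26aa082ffe

Add column by column in base 16, right to left:
  2+c = e
  0+f = f
  a+5 = f
  7+b = 2 carry 1
  a+d+1 = 8 carry 1
  5+a+1 = 0 carry 1
  b+e+1 = a carry 1
  6+3+1 = a
  a+c = 6 carry 1
  0+1+1 = 2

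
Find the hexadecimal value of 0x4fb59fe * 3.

0xef20dfa

Multiply each base-16 digit by 3, carrying:
  e×3 = 42 → write a carry 2
  f×3+2 = 47 → write f carry 2
  9×3+2 = 29 → write d carry 1
  5×3+1 = 16 → write 0 carry 1
  b×3+1 = 34 → write 2 carry 2
  f×3+2 = 47 → write f carry 2
  4×3+2 = 14 → write e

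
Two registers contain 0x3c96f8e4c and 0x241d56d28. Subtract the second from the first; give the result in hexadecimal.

Subtract column by column in base 16:
  c-8 → 4
  4-2 → 2
  e-d → 1
  8-6 → 2
  f-5 → a
  6-d → 9 (borrow)
  9-1-1 → 7
  c-4 → 8
  3-2 → 1

0x1879a2124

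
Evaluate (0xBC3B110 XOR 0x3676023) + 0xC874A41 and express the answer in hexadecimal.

0x152C1B74

First 0xBC3B110 XOR 0x3676023 = 0x8A4D133.
Add column by column in base 16, right to left:
  3+1 = 4
  3+4 = 7
  1+A = B
  D+4 = 1 carry 1
  4+7+1 = C
  A+8 = 2 carry 1
  8+C+1 = 5 carry 1
  final carry 1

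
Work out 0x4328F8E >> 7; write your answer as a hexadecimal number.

7 bits is not a whole number of base-16 digits; in binary: 100001100101000111110001110 >> 7 = 10000110010100011111.

0x8651F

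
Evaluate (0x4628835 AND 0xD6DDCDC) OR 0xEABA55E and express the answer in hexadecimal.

0x4628835 AND 0xD6DDCDC = 0x4608814.
Then OR with 0xEABA55E.

0xEEBAD5E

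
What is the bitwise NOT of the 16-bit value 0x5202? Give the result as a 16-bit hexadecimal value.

Each hex digit d becomes F−d:
  5→A, 2→D, 0→F, 2→D

0xADFD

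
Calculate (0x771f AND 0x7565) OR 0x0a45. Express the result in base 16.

0x7f45

0x771f AND 0x7565 = 0x7505.
Then OR with 0x0a45.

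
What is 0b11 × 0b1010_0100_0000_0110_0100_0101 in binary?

Multiply each base-2 digit by 3, carrying:
  1×3 = 3 → write 1 carry 1
  0×3+1 = 1 → write 1
  1×3 = 3 → write 1 carry 1
  0×3+1 = 1 → write 1
  0×3 = 0 → write 0
  0×3 = 0 → write 0
  1×3 = 3 → write 1 carry 1
  0×3+1 = 1 → write 1
  0×3 = 0 → write 0
  1×3 = 3 → write 1 carry 1
  1×3+1 = 4 → write 0 carry 2
  0×3+2 = 2 → write 0 carry 1
  0×3+1 = 1 → write 1
  0×3 = 0 → write 0
  0×3 = 0 → write 0
  0×3 = 0 → write 0
  0×3 = 0 → write 0
  0×3 = 0 → write 0
  1×3 = 3 → write 1 carry 1
  0×3+1 = 1 → write 1
  0×3 = 0 → write 0
  1×3 = 3 → write 1 carry 1
  0×3+1 = 1 → write 1
  1×3 = 3 → write 1 carry 1
  remaining carry: 1

0b1111011000001001011001111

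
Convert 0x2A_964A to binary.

0b1010101001011001001010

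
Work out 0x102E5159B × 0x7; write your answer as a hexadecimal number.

Multiply each base-16 digit by 7, carrying:
  B×7 = 77 → write D carry 4
  9×7+4 = 67 → write 3 carry 4
  5×7+4 = 39 → write 7 carry 2
  1×7+2 = 9 → write 9
  5×7 = 35 → write 3 carry 2
  E×7+2 = 100 → write 4 carry 6
  2×7+6 = 20 → write 4 carry 1
  0×7+1 = 1 → write 1
  1×7 = 7 → write 7

0x71443973D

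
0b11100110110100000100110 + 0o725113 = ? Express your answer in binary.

0o725113 = 0b111010101001001011 in binary.
Add column by column in base 2, right to left:
  0+1 = 1
  1+1 = 0 carry 1
  1+0+1 = 0 carry 1
  0+1+1 = 0 carry 1
  0+0+1 = 1
  1+0 = 1
  0+1 = 1
  0+0 = 0
  0+0 = 0
  0+1 = 1
  0+0 = 0
  1+1 = 0 carry 1
  0+0+1 = 1
  1+1 = 0 carry 1
  1+0+1 = 0 carry 1
  0+1+1 = 0 carry 1
  1+1+1 = 1 carry 1
  1+1+1 = 1 carry 1
  0+0+1 = 1
  0+0 = 0
  1+0 = 1
  1+0 = 1
  1+0 = 1

0b11101110001001001110001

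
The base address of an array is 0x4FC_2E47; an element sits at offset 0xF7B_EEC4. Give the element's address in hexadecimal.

Add column by column in base 16, right to left:
  7+4 = B
  4+C = 0 carry 1
  E+E+1 = D carry 1
  2+E+1 = 1 carry 1
  C+B+1 = 8 carry 1
  F+7+1 = 7 carry 1
  4+F+1 = 4 carry 1
  final carry 1

0x14781D0B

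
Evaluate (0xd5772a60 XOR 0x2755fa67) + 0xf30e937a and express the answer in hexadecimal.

0x1e5316381

First 0xd5772a60 XOR 0x2755fa67 = 0xf222d007.
Add column by column in base 16, right to left:
  7+a = 1 carry 1
  0+7+1 = 8
  0+3 = 3
  d+9 = 6 carry 1
  2+e+1 = 1 carry 1
  2+0+1 = 3
  2+3 = 5
  f+f = e carry 1
  final carry 1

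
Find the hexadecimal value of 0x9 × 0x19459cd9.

0xe37283a1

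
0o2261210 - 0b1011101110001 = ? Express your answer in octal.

0o2245427

0b1011101110001 = 0o13561 in octal.
Subtract column by column in base 8:
  0-1 → 7 (borrow)
  1-6-1 → 2 (borrow)
  2-5-1 → 4 (borrow)
  1-3-1 → 5 (borrow)
  6-1-1 → 4
  2-0 → 2
  2-0 → 2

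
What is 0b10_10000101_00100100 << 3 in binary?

0b101000010100100100000

Left shift by 3: append 3 zero bits.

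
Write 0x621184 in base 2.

Expand each hex digit to 4 bits: 6=0110 2=0010 1=0001 1=0001 8=1000 4=0100.

0b11000100001000110000100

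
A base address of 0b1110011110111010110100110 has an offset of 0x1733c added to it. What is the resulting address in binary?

0x1733c = 0b10111001100111100 in binary.
Add column by column in base 2, right to left:
  0+0 = 0
  1+0 = 1
  1+1 = 0 carry 1
  0+1+1 = 0 carry 1
  0+1+1 = 0 carry 1
  1+1+1 = 1 carry 1
  0+0+1 = 1
  1+0 = 1
  1+1 = 0 carry 1
  0+1+1 = 0 carry 1
  1+0+1 = 0 carry 1
  0+0+1 = 1
  1+1 = 0 carry 1
  1+1+1 = 1 carry 1
  1+1+1 = 1 carry 1
  0+0+1 = 1
  1+1 = 0 carry 1
  1+0+1 = 0 carry 1
  1+0+1 = 0 carry 1
  1+0+1 = 0 carry 1
  0+0+1 = 1
  0+0 = 0
  1+0 = 1
  1+0 = 1
  1+0 = 1

0b1110100001110100011100010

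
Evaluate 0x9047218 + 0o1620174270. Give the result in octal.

0o2721265320

0x9047218 = 0o1101071030 in octal.
Add column by column in base 8, right to left:
  0+0 = 0
  3+7 = 2 carry 1
  0+2+1 = 3
  1+4 = 5
  7+7 = 6 carry 1
  0+1+1 = 2
  1+0 = 1
  0+2 = 2
  1+6 = 7
  1+1 = 2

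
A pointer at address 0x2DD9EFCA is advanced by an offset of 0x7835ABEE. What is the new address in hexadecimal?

0xA60F9BB8

Add column by column in base 16, right to left:
  A+E = 8 carry 1
  C+E+1 = B carry 1
  F+B+1 = B carry 1
  E+A+1 = 9 carry 1
  9+5+1 = F
  D+3 = 0 carry 1
  D+8+1 = 6 carry 1
  2+7+1 = A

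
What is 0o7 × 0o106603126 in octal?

0o757226132

Multiply each base-8 digit by 7, carrying:
  6×7 = 42 → write 2 carry 5
  2×7+5 = 19 → write 3 carry 2
  1×7+2 = 9 → write 1 carry 1
  3×7+1 = 22 → write 6 carry 2
  0×7+2 = 2 → write 2
  6×7 = 42 → write 2 carry 5
  6×7+5 = 47 → write 7 carry 5
  0×7+5 = 5 → write 5
  1×7 = 7 → write 7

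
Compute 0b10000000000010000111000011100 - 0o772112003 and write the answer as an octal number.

0o1006075031

0b10000000000010000111000011100 = 0o2000207034 in octal.
Subtract column by column in base 8:
  4-3 → 1
  3-0 → 3
  0-0 → 0
  7-2 → 5
  0-1 → 7 (borrow)
  2-1-1 → 0
  0-2 → 6 (borrow)
  0-7-1 → 0 (borrow)
  0-7-1 → 0 (borrow)
  2-0-1 → 1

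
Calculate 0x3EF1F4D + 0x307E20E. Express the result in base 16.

0x6F7015B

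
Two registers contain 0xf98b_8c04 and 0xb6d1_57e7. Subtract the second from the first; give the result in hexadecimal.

Subtract column by column in base 16:
  4-7 → d (borrow)
  0-e-1 → 1 (borrow)
  c-7-1 → 4
  8-5 → 3
  b-1 → a
  8-d → b (borrow)
  9-6-1 → 2
  f-b → 4

0x42ba341d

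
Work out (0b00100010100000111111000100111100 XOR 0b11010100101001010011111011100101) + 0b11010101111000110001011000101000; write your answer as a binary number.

First 0b00100010100000111111000100111100 XOR 0b11010100101001010011111011100101 = 0b11110110001001101100111111011001.
Add column by column in base 2, right to left:
  1+0 = 1
  0+0 = 0
  0+0 = 0
  1+1 = 0 carry 1
  1+0+1 = 0 carry 1
  0+1+1 = 0 carry 1
  1+0+1 = 0 carry 1
  1+0+1 = 0 carry 1
  1+0+1 = 0 carry 1
  1+1+1 = 1 carry 1
  1+1+1 = 1 carry 1
  1+0+1 = 0 carry 1
  0+1+1 = 0 carry 1
  0+0+1 = 1
  1+0 = 1
  1+0 = 1
  0+1 = 1
  1+1 = 0 carry 1
  1+0+1 = 0 carry 1
  0+0+1 = 1
  0+0 = 0
  1+1 = 0 carry 1
  0+1+1 = 0 carry 1
  0+1+1 = 0 carry 1
  0+1+1 = 0 carry 1
  1+0+1 = 0 carry 1
  1+1+1 = 1 carry 1
  0+0+1 = 1
  1+1 = 0 carry 1
  1+0+1 = 0 carry 1
  1+1+1 = 1 carry 1
  1+1+1 = 1 carry 1
  final carry 1

0b111001100000010011110011000000001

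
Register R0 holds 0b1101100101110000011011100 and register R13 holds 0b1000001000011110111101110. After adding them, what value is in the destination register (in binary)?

Add column by column in base 2, right to left:
  0+0 = 0
  0+1 = 1
  1+1 = 0 carry 1
  1+1+1 = 1 carry 1
  1+0+1 = 0 carry 1
  0+1+1 = 0 carry 1
  1+1+1 = 1 carry 1
  1+1+1 = 1 carry 1
  0+1+1 = 0 carry 1
  0+0+1 = 1
  0+1 = 1
  0+1 = 1
  0+1 = 1
  1+1 = 0 carry 1
  1+0+1 = 0 carry 1
  1+0+1 = 0 carry 1
  0+0+1 = 1
  1+0 = 1
  0+1 = 1
  0+0 = 0
  1+0 = 1
  1+0 = 1
  0+0 = 0
  1+0 = 1
  1+1 = 0 carry 1
  final carry 1

0b10101101110001111011001010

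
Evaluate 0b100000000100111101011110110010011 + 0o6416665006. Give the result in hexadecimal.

0x134DA2799

0b100000000100111101011110110010011 = 0x1009EBD93 in hexadecimal.
0o6416665006 = 0x343B6A06 in hexadecimal.
Add column by column in base 16, right to left:
  3+6 = 9
  9+0 = 9
  D+A = 7 carry 1
  B+6+1 = 2 carry 1
  E+B+1 = A carry 1
  9+3+1 = D
  0+4 = 4
  0+3 = 3
  1+0 = 1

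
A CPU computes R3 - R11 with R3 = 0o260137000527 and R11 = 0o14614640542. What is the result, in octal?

0o243322137765

Subtract column by column in base 8:
  7-2 → 5
  2-4 → 6 (borrow)
  5-5-1 → 7 (borrow)
  0-0-1 → 7 (borrow)
  0-4-1 → 3 (borrow)
  0-6-1 → 1 (borrow)
  7-4-1 → 2
  3-1 → 2
  1-6 → 3 (borrow)
  0-4-1 → 3 (borrow)
  6-1-1 → 4
  2-0 → 2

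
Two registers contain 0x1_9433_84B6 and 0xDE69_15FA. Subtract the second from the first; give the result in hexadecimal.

Subtract column by column in base 16:
  6-A → C (borrow)
  B-F-1 → B (borrow)
  4-5-1 → E (borrow)
  8-1-1 → 6
  3-9 → A (borrow)
  3-6-1 → C (borrow)
  4-E-1 → 5 (borrow)
  9-D-1 → B (borrow)
  1-0-1 → 0

0xB5CA6EBC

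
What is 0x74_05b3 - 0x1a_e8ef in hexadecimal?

0x591cc4

Subtract column by column in base 16:
  3-f → 4 (borrow)
  b-e-1 → c (borrow)
  5-8-1 → c (borrow)
  0-e-1 → 1 (borrow)
  4-a-1 → 9 (borrow)
  7-1-1 → 5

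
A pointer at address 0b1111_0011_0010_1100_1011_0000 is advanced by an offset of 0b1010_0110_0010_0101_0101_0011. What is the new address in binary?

0b1100110010101001000000011

Add column by column in base 2, right to left:
  0+1 = 1
  0+1 = 1
  0+0 = 0
  0+0 = 0
  1+1 = 0 carry 1
  1+0+1 = 0 carry 1
  0+1+1 = 0 carry 1
  1+0+1 = 0 carry 1
  0+1+1 = 0 carry 1
  0+0+1 = 1
  1+1 = 0 carry 1
  1+0+1 = 0 carry 1
  0+0+1 = 1
  1+1 = 0 carry 1
  0+0+1 = 1
  0+0 = 0
  1+0 = 1
  1+1 = 0 carry 1
  0+1+1 = 0 carry 1
  0+0+1 = 1
  1+0 = 1
  1+1 = 0 carry 1
  1+0+1 = 0 carry 1
  1+1+1 = 1 carry 1
  final carry 1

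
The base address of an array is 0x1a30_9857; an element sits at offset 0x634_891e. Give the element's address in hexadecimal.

0x20652175

Add column by column in base 16, right to left:
  7+e = 5 carry 1
  5+1+1 = 7
  8+9 = 1 carry 1
  9+8+1 = 2 carry 1
  0+4+1 = 5
  3+3 = 6
  a+6 = 0 carry 1
  1+0+1 = 2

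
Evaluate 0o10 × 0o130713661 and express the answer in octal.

Multiply each base-8 digit by 8, carrying:
  1×8 = 8 → write 0 carry 1
  6×8+1 = 49 → write 1 carry 6
  6×8+6 = 54 → write 6 carry 6
  3×8+6 = 30 → write 6 carry 3
  1×8+3 = 11 → write 3 carry 1
  7×8+1 = 57 → write 1 carry 7
  0×8+7 = 7 → write 7
  3×8 = 24 → write 0 carry 3
  1×8+3 = 11 → write 3 carry 1
  remaining carry: 1

0o1307136610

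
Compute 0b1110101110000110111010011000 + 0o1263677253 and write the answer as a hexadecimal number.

0x1987ED43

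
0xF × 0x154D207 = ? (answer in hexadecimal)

0x13F84E69

Multiply each base-16 digit by 15, carrying:
  7×15 = 105 → write 9 carry 6
  0×15+6 = 6 → write 6
  2×15 = 30 → write E carry 1
  D×15+1 = 196 → write 4 carry 12
  4×15+12 = 72 → write 8 carry 4
  5×15+4 = 79 → write F carry 4
  1×15+4 = 19 → write 3 carry 1
  remaining carry: 1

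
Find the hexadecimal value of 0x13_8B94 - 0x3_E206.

Subtract column by column in base 16:
  4-6 → E (borrow)
  9-0-1 → 8
  B-2 → 9
  8-E → A (borrow)
  3-3-1 → F (borrow)
  1-0-1 → 0

0xFA98E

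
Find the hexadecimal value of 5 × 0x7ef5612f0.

0x27acae5eb0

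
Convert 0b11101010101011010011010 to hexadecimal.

Group the bits into nibbles: 0111 0101 0101 0110 1001 1010 → 75569A.

0x75569A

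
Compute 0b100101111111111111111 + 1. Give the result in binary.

The trailing 16 digits are 1 (max in base 2), so adding 1 cascades: they roll to 0 and the next digit up increments.

0b100110000000000000000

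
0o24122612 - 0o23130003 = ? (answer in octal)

Subtract column by column in base 8:
  2-3 → 7 (borrow)
  1-0-1 → 0
  6-0 → 6
  2-0 → 2
  2-3 → 7 (borrow)
  1-1-1 → 7 (borrow)
  4-3-1 → 0
  2-2 → 0

0o772607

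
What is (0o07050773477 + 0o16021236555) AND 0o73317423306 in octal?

Add column by column in base 8, right to left:
  7+5 = 4 carry 1
  7+5+1 = 5 carry 1
  4+5+1 = 2 carry 1
  3+6+1 = 2 carry 1
  7+3+1 = 3 carry 1
  7+2+1 = 2 carry 1
  0+1+1 = 2
  5+2 = 7
  0+0 = 0
  7+6 = 5 carry 1
  0+1+1 = 2
Sum = 0o25072232254; now AND with 0o73317423306:
  2&7=2, 5&3=1, 0&3=0, 7&1=1, 2&7=2, 2&4=0, 3&2=2, 2&3=2, 2&3=2, 5&0=0, 4&6=4

0o21012022204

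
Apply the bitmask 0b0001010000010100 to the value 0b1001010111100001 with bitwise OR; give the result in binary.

0b1001010111110101

OR bit by bit (1 where either bit is 1):
  1001010111100001
| 0001010000010100
= 1001010111110101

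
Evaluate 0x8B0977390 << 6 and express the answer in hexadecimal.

6 bits is not a whole number of base-16 digits; in binary: 100010110000100101110111001110010000 << 6 = 100010110000100101110111001110010000000000.

0x22C25DCE400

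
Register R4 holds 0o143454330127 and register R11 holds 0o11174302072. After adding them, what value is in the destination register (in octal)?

0o154650632221

Add column by column in base 8, right to left:
  7+2 = 1 carry 1
  2+7+1 = 2 carry 1
  1+0+1 = 2
  0+2 = 2
  3+0 = 3
  3+3 = 6
  4+4 = 0 carry 1
  5+7+1 = 5 carry 1
  4+1+1 = 6
  3+1 = 4
  4+1 = 5
  1+0 = 1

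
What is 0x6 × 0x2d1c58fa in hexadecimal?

0x10eaa15dc

Multiply each base-16 digit by 6, carrying:
  a×6 = 60 → write c carry 3
  f×6+3 = 93 → write d carry 5
  8×6+5 = 53 → write 5 carry 3
  5×6+3 = 33 → write 1 carry 2
  c×6+2 = 74 → write a carry 4
  1×6+4 = 10 → write a
  d×6 = 78 → write e carry 4
  2×6+4 = 16 → write 0 carry 1
  remaining carry: 1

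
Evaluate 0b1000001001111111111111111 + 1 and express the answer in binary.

0b1000001010000000000000000

The trailing 16 digits are 1 (max in base 2), so adding 1 cascades: they roll to 0 and the next digit up increments.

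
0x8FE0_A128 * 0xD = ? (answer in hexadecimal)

0x74E682F08

Multiply each base-16 digit by 13, carrying:
  8×13 = 104 → write 8 carry 6
  2×13+6 = 32 → write 0 carry 2
  1×13+2 = 15 → write F
  A×13 = 130 → write 2 carry 8
  0×13+8 = 8 → write 8
  E×13 = 182 → write 6 carry 11
  F×13+11 = 206 → write E carry 12
  8×13+12 = 116 → write 4 carry 7
  remaining carry: 7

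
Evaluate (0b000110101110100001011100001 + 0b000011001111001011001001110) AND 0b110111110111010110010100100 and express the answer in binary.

0b1110101000100000100100

Add column by column in base 2, right to left:
  1+0 = 1
  0+1 = 1
  0+1 = 1
  0+1 = 1
  0+0 = 0
  1+0 = 1
  1+1 = 0 carry 1
  1+0+1 = 0 carry 1
  0+0+1 = 1
  1+1 = 0 carry 1
  0+1+1 = 0 carry 1
  0+0+1 = 1
  0+1 = 1
  0+0 = 0
  1+0 = 1
  0+1 = 1
  1+1 = 0 carry 1
  1+1+1 = 1 carry 1
  1+1+1 = 1 carry 1
  0+0+1 = 1
  1+0 = 1
  0+1 = 1
  1+1 = 0 carry 1
  1+0+1 = 0 carry 1
  final carry 1
Sum = 0b1001111101101100100101111; now AND with 0b110111110111010110010100100:
  001001111101101100100101111
& 110111110111010110010100100
= 000001110101000100000100100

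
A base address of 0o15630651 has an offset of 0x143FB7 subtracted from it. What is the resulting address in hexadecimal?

0x22F1F2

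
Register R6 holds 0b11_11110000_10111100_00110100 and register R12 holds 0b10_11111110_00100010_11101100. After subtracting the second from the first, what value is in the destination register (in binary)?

0b111100101001100101001000

Subtract column by column in base 2:
  0-0 → 0
  0-0 → 0
  1-1 → 0
  0-1 → 1 (borrow)
  1-0-1 → 0
  1-1 → 0
  0-1 → 1 (borrow)
  0-1-1 → 0 (borrow)
  0-0-1 → 1 (borrow)
  0-1-1 → 0 (borrow)
  1-0-1 → 0
  1-0 → 1
  1-0 → 1
  1-1 → 0
  0-0 → 0
  1-0 → 1
  0-0 → 0
  0-1 → 1 (borrow)
  0-1-1 → 0 (borrow)
  0-1-1 → 0 (borrow)
  1-1-1 → 1 (borrow)
  1-1-1 → 1 (borrow)
  1-1-1 → 1 (borrow)
  1-1-1 → 1 (borrow)
  1-0-1 → 0
  1-1 → 0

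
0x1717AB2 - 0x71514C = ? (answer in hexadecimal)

0x1002966

Subtract column by column in base 16:
  2-C → 6 (borrow)
  B-4-1 → 6
  A-1 → 9
  7-5 → 2
  1-1 → 0
  7-7 → 0
  1-0 → 1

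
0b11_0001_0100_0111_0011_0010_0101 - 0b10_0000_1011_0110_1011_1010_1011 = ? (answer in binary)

Subtract column by column in base 2:
  1-1 → 0
  0-1 → 1 (borrow)
  1-0-1 → 0
  0-1 → 1 (borrow)
  0-0-1 → 1 (borrow)
  1-1-1 → 1 (borrow)
  0-0-1 → 1 (borrow)
  0-1-1 → 0 (borrow)
  1-1-1 → 1 (borrow)
  1-1-1 → 1 (borrow)
  0-0-1 → 1 (borrow)
  0-1-1 → 0 (borrow)
  1-0-1 → 0
  1-1 → 0
  1-1 → 0
  0-0 → 0
  0-1 → 1 (borrow)
  0-1-1 → 0 (borrow)
  1-0-1 → 0
  0-1 → 1 (borrow)
  1-0-1 → 0
  0-0 → 0
  0-0 → 0
  0-0 → 0
  1-0 → 1
  1-1 → 0

0b1000010010000011101111010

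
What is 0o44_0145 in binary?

Each octal digit is 3 bits: 4=100 4=100 0=000 1=001 4=100 5=101.

0b100100000001100101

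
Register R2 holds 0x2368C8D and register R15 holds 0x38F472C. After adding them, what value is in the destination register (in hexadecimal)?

Add column by column in base 16, right to left:
  D+C = 9 carry 1
  8+2+1 = B
  C+7 = 3 carry 1
  8+4+1 = D
  6+F = 5 carry 1
  3+8+1 = C
  2+3 = 5

0x5C5D3B9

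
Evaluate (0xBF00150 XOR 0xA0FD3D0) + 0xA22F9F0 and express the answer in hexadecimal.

0xC22CC70

First 0xBF00150 XOR 0xA0FD3D0 = 0x1FFD280.
Add column by column in base 16, right to left:
  0+0 = 0
  8+F = 7 carry 1
  2+9+1 = C
  D+F = C carry 1
  F+2+1 = 2 carry 1
  F+2+1 = 2 carry 1
  1+A+1 = C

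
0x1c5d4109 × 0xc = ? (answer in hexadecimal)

Multiply each base-16 digit by 12, carrying:
  9×12 = 108 → write c carry 6
  0×12+6 = 6 → write 6
  1×12 = 12 → write c
  4×12 = 48 → write 0 carry 3
  d×12+3 = 159 → write f carry 9
  5×12+9 = 69 → write 5 carry 4
  c×12+4 = 148 → write 4 carry 9
  1×12+9 = 21 → write 5 carry 1
  remaining carry: 1

0x1545f0c6c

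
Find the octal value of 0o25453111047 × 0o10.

0o254531110470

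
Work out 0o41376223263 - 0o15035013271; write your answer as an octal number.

Subtract column by column in base 8:
  3-1 → 2
  6-7 → 7 (borrow)
  2-2-1 → 7 (borrow)
  3-3-1 → 7 (borrow)
  2-1-1 → 0
  2-0 → 2
  6-5 → 1
  7-3 → 4
  3-0 → 3
  1-5 → 4 (borrow)
  4-1-1 → 2

0o24341207772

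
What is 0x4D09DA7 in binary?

0b100110100001001110110100111

Expand each hex digit to 4 bits: 4=0100 D=1101 0=0000 9=1001 D=1101 A=1010 7=0111.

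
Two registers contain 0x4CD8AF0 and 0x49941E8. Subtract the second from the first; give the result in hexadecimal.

0x344908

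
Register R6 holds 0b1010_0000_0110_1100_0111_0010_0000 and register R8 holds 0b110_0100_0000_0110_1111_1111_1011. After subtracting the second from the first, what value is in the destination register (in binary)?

Subtract column by column in base 2:
  0-1 → 1 (borrow)
  0-1-1 → 0 (borrow)
  0-0-1 → 1 (borrow)
  0-1-1 → 0 (borrow)
  0-1-1 → 0 (borrow)
  1-1-1 → 1 (borrow)
  0-1-1 → 0 (borrow)
  0-1-1 → 0 (borrow)
  1-1-1 → 1 (borrow)
  1-1-1 → 1 (borrow)
  1-1-1 → 1 (borrow)
  0-1-1 → 0 (borrow)
  0-0-1 → 1 (borrow)
  0-1-1 → 0 (borrow)
  1-1-1 → 1 (borrow)
  1-0-1 → 0
  0-0 → 0
  1-0 → 1
  1-0 → 1
  0-0 → 0
  0-0 → 0
  0-0 → 0
  0-1 → 1 (borrow)
  0-0-1 → 1 (borrow)
  0-0-1 → 1 (borrow)
  1-1-1 → 1 (borrow)
  0-1-1 → 0 (borrow)
  1-0-1 → 0

0b11110001100101011100100101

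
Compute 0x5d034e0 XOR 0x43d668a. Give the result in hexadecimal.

0x1ed526a

XOR each hex digit independently (no carries):
  5^4=1, d^3=e, 0^d=d, 3^6=5, 4^6=2, e^8=6, 0^a=a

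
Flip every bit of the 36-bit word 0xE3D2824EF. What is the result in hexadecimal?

Each hex digit d becomes F−d:
  E→1, 3→C, D→2, 2→D, 8→7, 2→D, 4→B, E→1, F→0

0x1C2D7DB10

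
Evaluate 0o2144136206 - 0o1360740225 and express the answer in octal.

0o563175761

Subtract column by column in base 8:
  6-5 → 1
  0-2 → 6 (borrow)
  2-2-1 → 7 (borrow)
  6-0-1 → 5
  3-4 → 7 (borrow)
  1-7-1 → 1 (borrow)
  4-0-1 → 3
  4-6 → 6 (borrow)
  1-3-1 → 5 (borrow)
  2-1-1 → 0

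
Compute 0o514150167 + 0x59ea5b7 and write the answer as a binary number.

0b1010110011110111011000101110

0o514150167 = 0b101001100001101000001110111 in binary.
0x59ea5b7 = 0b101100111101010010110110111 in binary.
Add column by column in base 2, right to left:
  1+1 = 0 carry 1
  1+1+1 = 1 carry 1
  1+1+1 = 1 carry 1
  0+0+1 = 1
  1+1 = 0 carry 1
  1+1+1 = 1 carry 1
  1+0+1 = 0 carry 1
  0+1+1 = 0 carry 1
  0+1+1 = 0 carry 1
  0+0+1 = 1
  0+1 = 1
  0+0 = 0
  1+0 = 1
  0+1 = 1
  1+0 = 1
  1+1 = 0 carry 1
  0+0+1 = 1
  0+1 = 1
  0+1 = 1
  0+1 = 1
  1+1 = 0 carry 1
  1+0+1 = 0 carry 1
  0+0+1 = 1
  0+1 = 1
  1+1 = 0 carry 1
  0+0+1 = 1
  1+1 = 0 carry 1
  final carry 1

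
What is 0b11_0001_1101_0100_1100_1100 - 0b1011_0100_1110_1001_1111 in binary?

0b1001101000011000101101

Subtract column by column in base 2:
  0-1 → 1 (borrow)
  0-1-1 → 0 (borrow)
  1-1-1 → 1 (borrow)
  1-1-1 → 1 (borrow)
  0-1-1 → 0 (borrow)
  0-0-1 → 1 (borrow)
  1-0-1 → 0
  1-1 → 0
  0-0 → 0
  0-1 → 1 (borrow)
  1-1-1 → 1 (borrow)
  0-1-1 → 0 (borrow)
  1-0-1 → 0
  0-0 → 0
  1-1 → 0
  1-0 → 1
  1-1 → 0
  0-1 → 1 (borrow)
  0-0-1 → 1 (borrow)
  0-1-1 → 0 (borrow)
  1-0-1 → 0
  1-0 → 1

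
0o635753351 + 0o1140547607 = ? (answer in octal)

0o1776523160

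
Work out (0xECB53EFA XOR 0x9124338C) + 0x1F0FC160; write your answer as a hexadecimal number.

0x9CA0CED6

First 0xECB53EFA XOR 0x9124338C = 0x7D910D76.
Add column by column in base 16, right to left:
  6+0 = 6
  7+6 = D
  D+1 = E
  0+C = C
  1+F = 0 carry 1
  9+0+1 = A
  D+F = C carry 1
  7+1+1 = 9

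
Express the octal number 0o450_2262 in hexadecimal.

Each octal digit is 3 bits: 4=100 5=101 0=000 2=010 2=010 6=110 2=010.
Group the bits into nibbles: 0001 0010 1000 0100 1011 0010 → 1284B2.

0x1284B2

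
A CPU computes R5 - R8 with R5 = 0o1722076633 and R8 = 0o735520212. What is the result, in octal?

0o764356421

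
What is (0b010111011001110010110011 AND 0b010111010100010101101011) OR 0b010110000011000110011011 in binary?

0b10111010011010110111011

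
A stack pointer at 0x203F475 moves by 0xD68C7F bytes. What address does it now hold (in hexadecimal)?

0x2DA80F4

Add column by column in base 16, right to left:
  5+F = 4 carry 1
  7+7+1 = F
  4+C = 0 carry 1
  F+8+1 = 8 carry 1
  3+6+1 = A
  0+D = D
  2+0 = 2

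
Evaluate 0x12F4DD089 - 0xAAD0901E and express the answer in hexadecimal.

0x847D406B

Subtract column by column in base 16:
  9-E → B (borrow)
  8-1-1 → 6
  0-0 → 0
  D-9 → 4
  D-0 → D
  4-D → 7 (borrow)
  F-A-1 → 4
  2-A → 8 (borrow)
  1-0-1 → 0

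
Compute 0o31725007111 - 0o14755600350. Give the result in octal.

0o14747206541

Subtract column by column in base 8:
  1-0 → 1
  1-5 → 4 (borrow)
  1-3-1 → 5 (borrow)
  7-0-1 → 6
  0-0 → 0
  0-6 → 2 (borrow)
  5-5-1 → 7 (borrow)
  2-5-1 → 4 (borrow)
  7-7-1 → 7 (borrow)
  1-4-1 → 4 (borrow)
  3-1-1 → 1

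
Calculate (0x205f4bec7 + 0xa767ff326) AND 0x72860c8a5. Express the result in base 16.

Add column by column in base 16, right to left:
  7+6 = d
  c+2 = e
  e+3 = 1 carry 1
  b+f+1 = b carry 1
  4+f+1 = 4 carry 1
  f+7+1 = 7 carry 1
  5+6+1 = c
  0+7 = 7
  2+a = c
Sum = 0xc7c74b1ed; now AND with 0x72860c8a5:
  c&7=4, 7&2=2, c&8=8, 7&6=6, 4&0=0, b&c=8, 1&8=0, e&a=a, d&5=5

0x4286080a5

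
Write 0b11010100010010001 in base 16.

0x1A891

Group the bits into nibbles: 0001 1010 1000 1001 0001 → 1A891.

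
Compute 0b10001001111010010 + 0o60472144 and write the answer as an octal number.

0b10001001111010010 = 0o211722 in octal.
Add column by column in base 8, right to left:
  2+4 = 6
  2+4 = 6
  7+1 = 0 carry 1
  1+2+1 = 4
  1+7 = 0 carry 1
  2+4+1 = 7
  0+0 = 0
  0+6 = 6

0o60704066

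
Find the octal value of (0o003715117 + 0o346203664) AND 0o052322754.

Add column by column in base 8, right to left:
  7+4 = 3 carry 1
  1+6+1 = 0 carry 1
  1+6+1 = 0 carry 1
  5+3+1 = 1 carry 1
  1+0+1 = 2
  7+2 = 1 carry 1
  3+6+1 = 2 carry 1
  0+4+1 = 5
  0+3 = 3
Sum = 0o352121003; now AND with 0o052322754:
  3&0=0, 5&5=5, 2&2=2, 1&3=1, 2&2=2, 1&2=0, 0&7=0, 0&5=0, 3&4=0

0o52120000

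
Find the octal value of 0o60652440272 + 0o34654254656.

Add column by column in base 8, right to left:
  2+6 = 0 carry 1
  7+5+1 = 5 carry 1
  2+6+1 = 1 carry 1
  0+4+1 = 5
  4+5 = 1 carry 1
  4+2+1 = 7
  2+4 = 6
  5+5 = 2 carry 1
  6+6+1 = 5 carry 1
  0+4+1 = 5
  6+3 = 1 carry 1
  final carry 1

0o115526715150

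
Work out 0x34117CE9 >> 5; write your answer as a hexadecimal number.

0x1A08BE7

5 bits is not a whole number of base-16 digits; in binary: 110100000100010111110011101001 >> 5 = 1101000001000101111100111.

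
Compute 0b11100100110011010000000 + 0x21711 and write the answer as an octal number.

0o35076621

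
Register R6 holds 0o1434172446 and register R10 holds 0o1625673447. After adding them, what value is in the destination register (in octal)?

0o3262066115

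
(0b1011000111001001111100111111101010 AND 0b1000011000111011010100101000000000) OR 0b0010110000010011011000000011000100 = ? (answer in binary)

0b1010110000011011011100101011000100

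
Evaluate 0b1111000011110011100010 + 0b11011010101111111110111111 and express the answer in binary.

Add column by column in base 2, right to left:
  0+1 = 1
  1+1 = 0 carry 1
  0+1+1 = 0 carry 1
  0+1+1 = 0 carry 1
  0+1+1 = 0 carry 1
  1+1+1 = 1 carry 1
  1+0+1 = 0 carry 1
  1+1+1 = 1 carry 1
  0+1+1 = 0 carry 1
  0+1+1 = 0 carry 1
  1+1+1 = 1 carry 1
  1+1+1 = 1 carry 1
  1+1+1 = 1 carry 1
  1+1+1 = 1 carry 1
  0+1+1 = 0 carry 1
  0+1+1 = 0 carry 1
  0+0+1 = 1
  0+1 = 1
  1+0 = 1
  1+1 = 0 carry 1
  1+0+1 = 0 carry 1
  1+1+1 = 1 carry 1
  0+1+1 = 0 carry 1
  0+0+1 = 1
  0+1 = 1
  0+1 = 1

0b11101001110011110010100001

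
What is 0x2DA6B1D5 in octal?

0o5551530725

Expand each hex digit to 4 bits: 2=0010 D=1101 A=1010 6=0110 B=1011 1=0001 D=1101 5=0101.
Group the bits in threes: 101 101 101 001 101 011 000 111 010 101 → 5551530725.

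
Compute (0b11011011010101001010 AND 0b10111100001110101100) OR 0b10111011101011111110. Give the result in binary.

0b11011011010101001010 AND 0b10111100001110101100 = 0b10011000000100001000.
Then OR with 0b10111011101011111110.

0b10111011101111111110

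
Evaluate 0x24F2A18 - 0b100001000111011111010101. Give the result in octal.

0o162531103

0x24F2A18 = 0o223625030 in octal.
0b100001000111011111010101 = 0o41073725 in octal.
Subtract column by column in base 8:
  0-5 → 3 (borrow)
  3-2-1 → 0
  0-7 → 1 (borrow)
  5-3-1 → 1
  2-7 → 3 (borrow)
  6-0-1 → 5
  3-1 → 2
  2-4 → 6 (borrow)
  2-0-1 → 1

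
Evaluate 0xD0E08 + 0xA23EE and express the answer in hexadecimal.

Add column by column in base 16, right to left:
  8+E = 6 carry 1
  0+E+1 = F
  E+3 = 1 carry 1
  0+2+1 = 3
  D+A = 7 carry 1
  final carry 1

0x1731F6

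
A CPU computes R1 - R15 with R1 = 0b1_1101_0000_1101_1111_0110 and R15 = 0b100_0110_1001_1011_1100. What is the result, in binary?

Subtract column by column in base 2:
  0-0 → 0
  1-0 → 1
  1-1 → 0
  0-1 → 1 (borrow)
  1-1-1 → 1 (borrow)
  1-1-1 → 1 (borrow)
  1-0-1 → 0
  1-1 → 0
  1-1 → 0
  0-0 → 0
  1-0 → 1
  1-1 → 0
  0-0 → 0
  0-1 → 1 (borrow)
  0-1-1 → 0 (borrow)
  0-0-1 → 1 (borrow)
  1-0-1 → 0
  0-0 → 0
  1-1 → 0
  1-0 → 1
  1-0 → 1

0b110001010010000111010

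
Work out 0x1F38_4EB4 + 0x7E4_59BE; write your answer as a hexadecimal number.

Add column by column in base 16, right to left:
  4+E = 2 carry 1
  B+B+1 = 7 carry 1
  E+9+1 = 8 carry 1
  4+5+1 = A
  8+4 = C
  3+E = 1 carry 1
  F+7+1 = 7 carry 1
  1+0+1 = 2

0x271CA872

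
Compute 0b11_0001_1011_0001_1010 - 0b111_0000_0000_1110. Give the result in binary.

0b101010101100001100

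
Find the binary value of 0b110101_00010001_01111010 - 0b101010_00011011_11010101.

0b10101111010110100101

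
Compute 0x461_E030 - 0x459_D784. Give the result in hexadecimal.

0x808AC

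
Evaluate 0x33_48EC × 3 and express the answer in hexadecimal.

0x99DAC4

Multiply each base-16 digit by 3, carrying:
  C×3 = 36 → write 4 carry 2
  E×3+2 = 44 → write C carry 2
  8×3+2 = 26 → write A carry 1
  4×3+1 = 13 → write D
  3×3 = 9 → write 9
  3×3 = 9 → write 9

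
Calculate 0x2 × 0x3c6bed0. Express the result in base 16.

Multiply each base-16 digit by 2, carrying:
  0×2 = 0 → write 0
  d×2 = 26 → write a carry 1
  e×2+1 = 29 → write d carry 1
  b×2+1 = 23 → write 7 carry 1
  6×2+1 = 13 → write d
  c×2 = 24 → write 8 carry 1
  3×2+1 = 7 → write 7

0x78d7da0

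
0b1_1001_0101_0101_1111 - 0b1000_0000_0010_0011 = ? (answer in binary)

0b10001010100111100

Subtract column by column in base 2:
  1-1 → 0
  1-1 → 0
  1-0 → 1
  1-0 → 1
  1-0 → 1
  0-1 → 1 (borrow)
  1-0-1 → 0
  0-0 → 0
  1-0 → 1
  0-0 → 0
  1-0 → 1
  0-0 → 0
  1-0 → 1
  0-0 → 0
  0-0 → 0
  1-1 → 0
  1-0 → 1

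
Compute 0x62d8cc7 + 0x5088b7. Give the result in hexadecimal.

0x67e157e

Add column by column in base 16, right to left:
  7+7 = e
  c+b = 7 carry 1
  c+8+1 = 5 carry 1
  8+8+1 = 1 carry 1
  d+0+1 = e
  2+5 = 7
  6+0 = 6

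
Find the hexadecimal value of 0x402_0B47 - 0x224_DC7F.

0x1DD2EC8

Subtract column by column in base 16:
  7-F → 8 (borrow)
  4-7-1 → C (borrow)
  B-C-1 → E (borrow)
  0-D-1 → 2 (borrow)
  2-4-1 → D (borrow)
  0-2-1 → D (borrow)
  4-2-1 → 1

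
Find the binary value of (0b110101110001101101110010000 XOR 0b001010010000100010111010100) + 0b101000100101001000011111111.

0b1101000000110010111101000011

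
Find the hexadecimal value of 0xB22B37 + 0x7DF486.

0x1301FBD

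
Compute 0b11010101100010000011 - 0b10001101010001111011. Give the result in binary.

0b1001000010000001000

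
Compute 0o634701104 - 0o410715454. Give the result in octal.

0o223763430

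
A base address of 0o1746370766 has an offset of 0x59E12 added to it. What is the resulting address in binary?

0b1111100111111001000000001000

0o1746370766 = 0b1111100110011111000111110110 in binary.
0x59E12 = 0b1011001111000010010 in binary.
Add column by column in base 2, right to left:
  0+0 = 0
  1+1 = 0 carry 1
  1+0+1 = 0 carry 1
  0+0+1 = 1
  1+1 = 0 carry 1
  1+0+1 = 0 carry 1
  1+0+1 = 0 carry 1
  1+0+1 = 0 carry 1
  1+0+1 = 0 carry 1
  0+1+1 = 0 carry 1
  0+1+1 = 0 carry 1
  0+1+1 = 0 carry 1
  1+1+1 = 1 carry 1
  1+0+1 = 0 carry 1
  1+0+1 = 0 carry 1
  1+1+1 = 1 carry 1
  1+1+1 = 1 carry 1
  0+0+1 = 1
  0+1 = 1
  1+0 = 1
  1+0 = 1
  0+0 = 0
  0+0 = 0
  1+0 = 1
  1+0 = 1
  1+0 = 1
  1+0 = 1
  1+0 = 1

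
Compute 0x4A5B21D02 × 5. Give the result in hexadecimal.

Multiply each base-16 digit by 5, carrying:
  2×5 = 10 → write A
  0×5 = 0 → write 0
  D×5 = 65 → write 1 carry 4
  1×5+4 = 9 → write 9
  2×5 = 10 → write A
  B×5 = 55 → write 7 carry 3
  5×5+3 = 28 → write C carry 1
  A×5+1 = 51 → write 3 carry 3
  4×5+3 = 23 → write 7 carry 1
  remaining carry: 1

0x173C7A910A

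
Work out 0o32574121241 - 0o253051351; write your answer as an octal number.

0o32321047670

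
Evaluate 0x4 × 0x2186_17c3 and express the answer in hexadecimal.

0x86185f0c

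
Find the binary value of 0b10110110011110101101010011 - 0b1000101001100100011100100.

Subtract column by column in base 2:
  1-0 → 1
  1-0 → 1
  0-1 → 1 (borrow)
  0-0-1 → 1 (borrow)
  1-0-1 → 0
  0-1 → 1 (borrow)
  1-1-1 → 1 (borrow)
  0-1-1 → 0 (borrow)
  1-0-1 → 0
  1-0 → 1
  0-0 → 0
  1-1 → 0
  0-0 → 0
  1-0 → 1
  1-1 → 0
  1-1 → 0
  1-0 → 1
  0-0 → 0
  0-1 → 1 (borrow)
  1-0-1 → 0
  1-1 → 0
  0-0 → 0
  1-0 → 1
  1-0 → 1
  0-1 → 1 (borrow)
  1-0-1 → 0

0b1110001010010001001101111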